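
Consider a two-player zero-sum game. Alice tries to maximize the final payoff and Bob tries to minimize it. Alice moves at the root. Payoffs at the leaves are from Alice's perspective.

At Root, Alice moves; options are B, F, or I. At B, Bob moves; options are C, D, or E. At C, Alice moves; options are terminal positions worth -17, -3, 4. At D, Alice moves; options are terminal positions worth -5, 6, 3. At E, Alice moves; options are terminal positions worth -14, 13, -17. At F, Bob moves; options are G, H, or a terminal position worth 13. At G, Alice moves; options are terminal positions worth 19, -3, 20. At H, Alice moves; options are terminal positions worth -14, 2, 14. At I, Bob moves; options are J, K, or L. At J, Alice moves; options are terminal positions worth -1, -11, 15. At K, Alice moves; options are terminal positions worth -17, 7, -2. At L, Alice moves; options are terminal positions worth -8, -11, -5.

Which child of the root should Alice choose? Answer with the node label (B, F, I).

C (Alice): max(-17, -3, 4) = 4
D (Alice): max(-5, 6, 3) = 6
E (Alice): max(-14, 13, -17) = 13
B (Bob): min(4, 6, 13) = 4
G (Alice): max(19, -3, 20) = 20
H (Alice): max(-14, 2, 14) = 14
F (Bob): min(20, 14, 13) = 13
J (Alice): max(-1, -11, 15) = 15
K (Alice): max(-17, 7, -2) = 7
L (Alice): max(-8, -11, -5) = -5
I (Bob): min(15, 7, -5) = -5
Root (Alice): max(4, 13, -5) = 13
Alice picks the child with the highest value: F (value 13).

F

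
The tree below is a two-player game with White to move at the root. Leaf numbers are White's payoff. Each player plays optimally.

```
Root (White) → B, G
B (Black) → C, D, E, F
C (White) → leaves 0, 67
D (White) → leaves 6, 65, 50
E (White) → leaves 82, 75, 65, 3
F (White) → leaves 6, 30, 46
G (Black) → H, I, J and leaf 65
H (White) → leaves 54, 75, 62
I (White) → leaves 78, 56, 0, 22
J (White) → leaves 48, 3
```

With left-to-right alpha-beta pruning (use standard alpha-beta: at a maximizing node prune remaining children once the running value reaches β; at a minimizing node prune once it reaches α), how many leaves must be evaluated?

C [α=-∞,β=+∞]: v=67
D [α=-∞,β=67]: v=65
E [α=-∞,β=65]: v=82 after child 1 ≥ β → β-cutoff, skip 3
F [α=-∞,β=65]: v=46
B [α=-∞,β=+∞]: v=46
H [α=46,β=+∞]: v=75
I [α=46,β=75]: v=78 after child 1 ≥ β → β-cutoff, skip 3
J [α=46,β=75]: v=48
G [α=46,β=+∞]: v=48
Root [α=-∞,β=+∞]: v=48
Leaves evaluated: 16 of 22.

16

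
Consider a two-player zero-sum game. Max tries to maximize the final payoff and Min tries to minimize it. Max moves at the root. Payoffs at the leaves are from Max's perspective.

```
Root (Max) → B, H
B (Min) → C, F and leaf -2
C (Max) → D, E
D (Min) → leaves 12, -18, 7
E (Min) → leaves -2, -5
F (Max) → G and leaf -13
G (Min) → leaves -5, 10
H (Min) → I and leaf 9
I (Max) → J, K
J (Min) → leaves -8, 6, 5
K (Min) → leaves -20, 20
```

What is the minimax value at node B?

D: min(12, -18, 7) = -18
E: min(-2, -5) = -5
C: max(-18, -5) = -5
G: min(-5, 10) = -5
F: max(-5, -13) = -5
B: min(-5, -5, -2) = -5

-5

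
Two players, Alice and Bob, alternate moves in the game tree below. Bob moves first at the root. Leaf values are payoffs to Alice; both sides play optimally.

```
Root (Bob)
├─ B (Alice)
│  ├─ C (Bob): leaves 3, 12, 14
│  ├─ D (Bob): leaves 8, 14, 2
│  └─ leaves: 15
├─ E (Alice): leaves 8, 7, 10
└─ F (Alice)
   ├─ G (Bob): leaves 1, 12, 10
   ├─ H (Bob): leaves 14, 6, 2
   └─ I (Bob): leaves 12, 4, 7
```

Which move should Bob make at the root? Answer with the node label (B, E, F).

F

C (Bob): min(3, 12, 14) = 3
D (Bob): min(8, 14, 2) = 2
B (Alice): max(3, 2, 15) = 15
E (Alice): max(8, 7, 10) = 10
G (Bob): min(1, 12, 10) = 1
H (Bob): min(14, 6, 2) = 2
I (Bob): min(12, 4, 7) = 4
F (Alice): max(1, 2, 4) = 4
Root (Bob): min(15, 10, 4) = 4
Bob picks the child with the lowest value: F (value 4).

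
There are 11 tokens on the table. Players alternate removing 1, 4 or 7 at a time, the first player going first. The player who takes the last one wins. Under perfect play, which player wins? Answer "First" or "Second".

W/L table (W = player to move can force a win):
i:   0  1  2  3  4  5  6  7  8  9 10 11
     L  W  L  W  W  L  W  W  L  W  L  W
Position 11 is W, so the first player wins.

First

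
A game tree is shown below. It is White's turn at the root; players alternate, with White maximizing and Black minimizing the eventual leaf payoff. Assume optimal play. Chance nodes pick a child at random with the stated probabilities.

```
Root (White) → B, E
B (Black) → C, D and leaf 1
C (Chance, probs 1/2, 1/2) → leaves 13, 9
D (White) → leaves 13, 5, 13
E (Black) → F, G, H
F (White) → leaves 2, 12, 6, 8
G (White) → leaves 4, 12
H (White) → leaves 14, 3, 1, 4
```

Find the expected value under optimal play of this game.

12

C (Chance): 1/2·13 + 1/2·9 = 11
D (White): max(13, 5, 13) = 13
B (Black): min(11, 13, 1) = 1
F (White): max(2, 12, 6, 8) = 12
G (White): max(4, 12) = 12
H (White): max(14, 3, 1, 4) = 14
E (Black): min(12, 12, 14) = 12
Root (White): max(1, 12) = 12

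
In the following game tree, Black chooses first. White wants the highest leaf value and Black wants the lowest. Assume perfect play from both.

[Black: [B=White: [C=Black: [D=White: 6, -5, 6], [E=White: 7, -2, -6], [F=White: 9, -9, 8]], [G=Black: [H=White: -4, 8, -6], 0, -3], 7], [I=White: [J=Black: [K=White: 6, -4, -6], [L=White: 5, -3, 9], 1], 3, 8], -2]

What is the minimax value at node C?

D: max(6, -5, 6) = 6
E: max(7, -2, -6) = 7
F: max(9, -9, 8) = 9
C: min(6, 7, 9) = 6

6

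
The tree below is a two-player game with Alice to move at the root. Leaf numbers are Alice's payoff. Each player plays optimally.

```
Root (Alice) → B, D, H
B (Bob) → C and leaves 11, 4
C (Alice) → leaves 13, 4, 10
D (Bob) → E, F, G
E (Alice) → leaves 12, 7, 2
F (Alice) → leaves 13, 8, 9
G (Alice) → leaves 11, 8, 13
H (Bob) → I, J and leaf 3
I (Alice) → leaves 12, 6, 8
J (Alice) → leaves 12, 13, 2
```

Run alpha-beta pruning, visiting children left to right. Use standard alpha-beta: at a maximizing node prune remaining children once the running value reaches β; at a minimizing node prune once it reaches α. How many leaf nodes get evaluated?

C [α=-∞,β=+∞]: v=13
B [α=-∞,β=+∞]: v=4
E [α=4,β=+∞]: v=12
F [α=4,β=12]: v=13 after child 1 ≥ β → β-cutoff, skip 2
G [α=4,β=12]: v=13
D [α=4,β=+∞]: v=12
I [α=12,β=+∞]: v=12
H [α=12,β=+∞]: v=12 after child 1 ≤ α → α-cutoff, skip 2
Root [α=-∞,β=+∞]: v=12
Leaves evaluated: 15 of 21.

15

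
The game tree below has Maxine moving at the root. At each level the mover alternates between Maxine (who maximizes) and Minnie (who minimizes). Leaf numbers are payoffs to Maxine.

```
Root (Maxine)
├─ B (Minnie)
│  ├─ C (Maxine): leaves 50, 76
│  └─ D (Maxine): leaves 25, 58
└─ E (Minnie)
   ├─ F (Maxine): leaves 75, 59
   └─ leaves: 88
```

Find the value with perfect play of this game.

C (Maxine): max(50, 76) = 76
D (Maxine): max(25, 58) = 58
B (Minnie): min(76, 58) = 58
F (Maxine): max(75, 59) = 75
E (Minnie): min(75, 88) = 75
Root (Maxine): max(58, 75) = 75

75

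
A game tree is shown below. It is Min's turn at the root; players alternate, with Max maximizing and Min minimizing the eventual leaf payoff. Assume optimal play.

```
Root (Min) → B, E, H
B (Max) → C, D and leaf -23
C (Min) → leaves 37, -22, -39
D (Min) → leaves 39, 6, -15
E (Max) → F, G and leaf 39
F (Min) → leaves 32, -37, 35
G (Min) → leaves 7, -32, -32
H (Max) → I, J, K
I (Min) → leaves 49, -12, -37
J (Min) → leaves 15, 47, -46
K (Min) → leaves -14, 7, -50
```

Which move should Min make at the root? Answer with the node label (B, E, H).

H

C (Min): min(37, -22, -39) = -39
D (Min): min(39, 6, -15) = -15
B (Max): max(-39, -15, -23) = -15
F (Min): min(32, -37, 35) = -37
G (Min): min(7, -32, -32) = -32
E (Max): max(-37, -32, 39) = 39
I (Min): min(49, -12, -37) = -37
J (Min): min(15, 47, -46) = -46
K (Min): min(-14, 7, -50) = -50
H (Max): max(-37, -46, -50) = -37
Root (Min): min(-15, 39, -37) = -37
Min picks the child with the lowest value: H (value -37).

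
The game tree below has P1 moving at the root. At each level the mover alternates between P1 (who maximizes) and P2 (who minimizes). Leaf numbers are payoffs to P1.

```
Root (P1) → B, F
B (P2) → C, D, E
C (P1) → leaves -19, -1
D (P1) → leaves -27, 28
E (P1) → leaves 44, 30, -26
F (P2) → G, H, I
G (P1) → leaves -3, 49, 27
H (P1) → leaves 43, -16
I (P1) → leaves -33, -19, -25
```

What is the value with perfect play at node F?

G: max(-3, 49, 27) = 49
H: max(43, -16) = 43
I: max(-33, -19, -25) = -19
F: min(49, 43, -19) = -19

-19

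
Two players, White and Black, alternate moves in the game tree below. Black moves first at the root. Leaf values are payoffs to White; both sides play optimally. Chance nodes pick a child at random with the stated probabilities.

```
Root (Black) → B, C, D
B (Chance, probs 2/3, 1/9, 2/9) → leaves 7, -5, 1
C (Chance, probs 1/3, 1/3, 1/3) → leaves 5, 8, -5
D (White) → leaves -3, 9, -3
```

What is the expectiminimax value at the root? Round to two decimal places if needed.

B (Chance): 2/3·7 + 1/9·-5 + 2/9·1 = 4.33
C (Chance): 1/3·5 + 1/3·8 + 1/3·-5 = 2.67
D (White): max(-3, 9, -3) = 9
Root (Black): min(4.33, 2.67, 9) = 2.67

2.67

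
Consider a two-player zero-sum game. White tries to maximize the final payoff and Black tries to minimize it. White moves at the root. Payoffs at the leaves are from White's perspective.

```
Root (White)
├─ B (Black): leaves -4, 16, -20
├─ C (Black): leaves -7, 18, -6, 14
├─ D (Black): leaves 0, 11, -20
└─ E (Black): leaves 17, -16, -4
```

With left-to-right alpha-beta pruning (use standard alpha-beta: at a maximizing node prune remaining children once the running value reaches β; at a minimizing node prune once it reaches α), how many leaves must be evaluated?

B [α=-∞,β=+∞]: v=-20
C [α=-20,β=+∞]: v=-7
D [α=-7,β=+∞]: v=-20
E [α=-7,β=+∞]: v=-16 after child 2 ≤ α → α-cutoff, skip 1
Root [α=-∞,β=+∞]: v=-7
Leaves evaluated: 12 of 13.

12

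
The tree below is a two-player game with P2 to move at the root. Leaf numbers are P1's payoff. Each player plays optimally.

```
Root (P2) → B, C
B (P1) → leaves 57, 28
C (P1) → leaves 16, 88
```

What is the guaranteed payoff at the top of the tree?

B (P1): max(57, 28) = 57
C (P1): max(16, 88) = 88
Root (P2): min(57, 88) = 57

57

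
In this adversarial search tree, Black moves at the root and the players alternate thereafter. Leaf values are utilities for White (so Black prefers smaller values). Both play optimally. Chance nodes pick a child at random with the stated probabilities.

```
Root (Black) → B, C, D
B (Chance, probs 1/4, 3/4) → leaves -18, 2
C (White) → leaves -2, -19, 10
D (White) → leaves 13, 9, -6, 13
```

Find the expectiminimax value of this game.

B (Chance): 1/4·-18 + 3/4·2 = -3
C (White): max(-2, -19, 10) = 10
D (White): max(13, 9, -6, 13) = 13
Root (Black): min(-3, 10, 13) = -3

-3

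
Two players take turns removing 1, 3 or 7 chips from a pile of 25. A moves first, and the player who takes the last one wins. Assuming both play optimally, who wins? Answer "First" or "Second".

i:   0  1  2  3  4  5  6  7  8  9 10 11 12 13 14 15 16 17 18 19 20 21 22 23 24 25
     L  W  L  W  L  W  L  W  L  W  L  W  L  W  L  W  L  W  L  W  L  W  L  W  L  W
Position 25 is W, so the first player wins.

First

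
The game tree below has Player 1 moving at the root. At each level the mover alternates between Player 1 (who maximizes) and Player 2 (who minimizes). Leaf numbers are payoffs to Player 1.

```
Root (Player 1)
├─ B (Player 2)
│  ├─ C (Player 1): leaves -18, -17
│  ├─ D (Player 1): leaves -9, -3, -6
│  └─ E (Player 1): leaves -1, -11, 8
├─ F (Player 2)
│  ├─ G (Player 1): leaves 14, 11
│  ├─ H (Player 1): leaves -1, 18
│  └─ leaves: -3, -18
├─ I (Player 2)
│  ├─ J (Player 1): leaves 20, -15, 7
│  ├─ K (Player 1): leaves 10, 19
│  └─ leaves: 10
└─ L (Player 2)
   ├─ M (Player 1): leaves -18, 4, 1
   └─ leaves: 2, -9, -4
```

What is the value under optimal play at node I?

J: max(20, -15, 7) = 20
K: max(10, 19) = 19
I: min(20, 19, 10) = 10

10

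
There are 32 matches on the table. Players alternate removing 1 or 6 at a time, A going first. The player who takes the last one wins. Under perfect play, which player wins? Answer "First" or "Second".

Second

Mark each pile size as W (mover wins) or L (mover loses):
i:   0  1  2  3  4  5  6  7  8  9 10 11 12 13 14 15 16 17 18 19 20 21 22 23 24 25 26 27 28 29 30 31 32
     L  W  L  W  L  W  W  L  W  L  W  L  W  W  L  W  L  W  L  W  W  L  W  L  W  L  W  W  L  W  L  W  L
Position 32 is L, so the second player wins.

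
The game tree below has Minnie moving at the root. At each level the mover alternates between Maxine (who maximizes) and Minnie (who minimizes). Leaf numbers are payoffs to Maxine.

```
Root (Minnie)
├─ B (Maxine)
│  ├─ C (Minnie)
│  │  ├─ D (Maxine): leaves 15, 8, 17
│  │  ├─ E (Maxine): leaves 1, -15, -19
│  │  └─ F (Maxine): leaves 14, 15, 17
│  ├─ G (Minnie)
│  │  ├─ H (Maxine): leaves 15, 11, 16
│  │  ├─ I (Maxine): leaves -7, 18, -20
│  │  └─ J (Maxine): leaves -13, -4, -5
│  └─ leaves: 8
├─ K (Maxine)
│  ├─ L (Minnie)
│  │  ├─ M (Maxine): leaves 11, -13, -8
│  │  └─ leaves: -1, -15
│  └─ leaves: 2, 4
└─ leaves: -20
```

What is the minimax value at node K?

M: max(11, -13, -8) = 11
L: min(11, -1, -15) = -15
K: max(-15, 2, 4) = 4

4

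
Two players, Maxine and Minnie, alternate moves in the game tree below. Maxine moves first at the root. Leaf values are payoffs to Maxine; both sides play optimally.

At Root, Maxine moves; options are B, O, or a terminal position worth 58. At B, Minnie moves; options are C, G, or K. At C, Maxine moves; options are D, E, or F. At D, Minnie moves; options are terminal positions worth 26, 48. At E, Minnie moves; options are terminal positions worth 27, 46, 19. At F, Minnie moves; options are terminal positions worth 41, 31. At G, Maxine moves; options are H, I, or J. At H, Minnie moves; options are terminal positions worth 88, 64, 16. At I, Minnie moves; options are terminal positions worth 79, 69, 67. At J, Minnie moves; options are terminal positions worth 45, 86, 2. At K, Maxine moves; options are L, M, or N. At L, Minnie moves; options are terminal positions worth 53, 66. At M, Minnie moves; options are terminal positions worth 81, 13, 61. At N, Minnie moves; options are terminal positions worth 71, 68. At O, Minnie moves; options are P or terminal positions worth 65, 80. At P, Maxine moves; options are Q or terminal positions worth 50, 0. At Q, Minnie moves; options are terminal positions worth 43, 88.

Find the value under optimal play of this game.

58

D (Minnie): min(26, 48) = 26
E (Minnie): min(27, 46, 19) = 19
F (Minnie): min(41, 31) = 31
C (Maxine): max(26, 19, 31) = 31
H (Minnie): min(88, 64, 16) = 16
I (Minnie): min(79, 69, 67) = 67
J (Minnie): min(45, 86, 2) = 2
G (Maxine): max(16, 67, 2) = 67
L (Minnie): min(53, 66) = 53
M (Minnie): min(81, 13, 61) = 13
N (Minnie): min(71, 68) = 68
K (Maxine): max(53, 13, 68) = 68
B (Minnie): min(31, 67, 68) = 31
Q (Minnie): min(43, 88) = 43
P (Maxine): max(43, 50, 0) = 50
O (Minnie): min(50, 65, 80) = 50
Root (Maxine): max(31, 50, 58) = 58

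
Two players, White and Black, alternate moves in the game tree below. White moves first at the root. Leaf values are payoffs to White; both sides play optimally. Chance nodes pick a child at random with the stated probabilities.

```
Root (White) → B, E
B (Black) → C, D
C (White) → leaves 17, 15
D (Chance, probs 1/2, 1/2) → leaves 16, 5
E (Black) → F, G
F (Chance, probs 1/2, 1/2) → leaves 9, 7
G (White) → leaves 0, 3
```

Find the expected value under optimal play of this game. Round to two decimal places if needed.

C (White): max(17, 15) = 17
D (Chance): 1/2·16 + 1/2·5 = 10.5
B (Black): min(17, 10.5) = 10.5
F (Chance): 1/2·9 + 1/2·7 = 8
G (White): max(0, 3) = 3
E (Black): min(8, 3) = 3
Root (White): max(10.5, 3) = 10.5

10.5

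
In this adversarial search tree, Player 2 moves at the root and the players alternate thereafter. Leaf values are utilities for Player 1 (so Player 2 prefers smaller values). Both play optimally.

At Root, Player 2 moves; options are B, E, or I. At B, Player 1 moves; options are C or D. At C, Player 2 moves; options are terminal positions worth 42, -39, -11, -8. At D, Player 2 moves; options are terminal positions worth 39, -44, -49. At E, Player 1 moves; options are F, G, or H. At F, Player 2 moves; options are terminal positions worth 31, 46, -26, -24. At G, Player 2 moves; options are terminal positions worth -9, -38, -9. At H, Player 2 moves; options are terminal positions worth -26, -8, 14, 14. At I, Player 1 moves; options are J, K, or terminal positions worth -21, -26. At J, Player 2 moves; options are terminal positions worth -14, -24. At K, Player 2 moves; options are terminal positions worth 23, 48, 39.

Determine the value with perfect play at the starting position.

C (Player 2): min(42, -39, -11, -8) = -39
D (Player 2): min(39, -44, -49) = -49
B (Player 1): max(-39, -49) = -39
F (Player 2): min(31, 46, -26, -24) = -26
G (Player 2): min(-9, -38, -9) = -38
H (Player 2): min(-26, -8, 14, 14) = -26
E (Player 1): max(-26, -38, -26) = -26
J (Player 2): min(-14, -24) = -24
K (Player 2): min(23, 48, 39) = 23
I (Player 1): max(-24, 23, -21, -26) = 23
Root (Player 2): min(-39, -26, 23) = -39

-39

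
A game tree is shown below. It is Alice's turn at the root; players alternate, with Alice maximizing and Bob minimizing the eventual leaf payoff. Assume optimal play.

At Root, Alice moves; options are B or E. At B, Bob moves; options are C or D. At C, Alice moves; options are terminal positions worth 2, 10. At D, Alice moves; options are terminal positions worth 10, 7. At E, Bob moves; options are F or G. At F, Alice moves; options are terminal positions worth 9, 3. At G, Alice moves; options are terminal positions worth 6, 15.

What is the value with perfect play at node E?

F: max(9, 3) = 9
G: max(6, 15) = 15
E: min(9, 15) = 9

9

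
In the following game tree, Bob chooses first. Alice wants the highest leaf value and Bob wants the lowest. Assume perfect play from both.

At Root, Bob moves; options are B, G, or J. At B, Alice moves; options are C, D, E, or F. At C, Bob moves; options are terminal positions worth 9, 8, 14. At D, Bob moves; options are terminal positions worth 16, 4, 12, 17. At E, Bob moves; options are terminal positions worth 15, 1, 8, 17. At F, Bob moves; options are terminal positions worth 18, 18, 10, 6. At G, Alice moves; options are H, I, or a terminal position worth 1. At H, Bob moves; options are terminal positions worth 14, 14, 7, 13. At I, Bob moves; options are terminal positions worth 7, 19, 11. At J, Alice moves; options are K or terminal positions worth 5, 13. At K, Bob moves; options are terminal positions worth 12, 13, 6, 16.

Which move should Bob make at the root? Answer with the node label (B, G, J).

G

C (Bob): min(9, 8, 14) = 8
D (Bob): min(16, 4, 12, 17) = 4
E (Bob): min(15, 1, 8, 17) = 1
F (Bob): min(18, 18, 10, 6) = 6
B (Alice): max(8, 4, 1, 6) = 8
H (Bob): min(14, 14, 7, 13) = 7
I (Bob): min(7, 19, 11) = 7
G (Alice): max(7, 7, 1) = 7
K (Bob): min(12, 13, 6, 16) = 6
J (Alice): max(6, 5, 13) = 13
Root (Bob): min(8, 7, 13) = 7
Bob picks the child with the lowest value: G (value 7).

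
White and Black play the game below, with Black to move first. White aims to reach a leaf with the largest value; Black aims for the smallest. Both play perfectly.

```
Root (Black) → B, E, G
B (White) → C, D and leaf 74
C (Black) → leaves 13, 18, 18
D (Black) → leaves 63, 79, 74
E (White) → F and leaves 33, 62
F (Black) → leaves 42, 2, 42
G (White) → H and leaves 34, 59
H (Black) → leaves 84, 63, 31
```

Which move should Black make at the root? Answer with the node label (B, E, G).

G

C (Black): min(13, 18, 18) = 13
D (Black): min(63, 79, 74) = 63
B (White): max(13, 63, 74) = 74
F (Black): min(42, 2, 42) = 2
E (White): max(2, 33, 62) = 62
H (Black): min(84, 63, 31) = 31
G (White): max(31, 34, 59) = 59
Root (Black): min(74, 62, 59) = 59
Black picks the child with the lowest value: G (value 59).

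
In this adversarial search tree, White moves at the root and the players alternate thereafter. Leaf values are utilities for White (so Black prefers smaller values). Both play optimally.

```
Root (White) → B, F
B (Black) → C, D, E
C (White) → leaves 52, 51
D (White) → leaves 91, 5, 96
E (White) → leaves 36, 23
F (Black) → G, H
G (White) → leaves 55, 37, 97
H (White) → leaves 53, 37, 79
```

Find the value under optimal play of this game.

C (White): max(52, 51) = 52
D (White): max(91, 5, 96) = 96
E (White): max(36, 23) = 36
B (Black): min(52, 96, 36) = 36
G (White): max(55, 37, 97) = 97
H (White): max(53, 37, 79) = 79
F (Black): min(97, 79) = 79
Root (White): max(36, 79) = 79

79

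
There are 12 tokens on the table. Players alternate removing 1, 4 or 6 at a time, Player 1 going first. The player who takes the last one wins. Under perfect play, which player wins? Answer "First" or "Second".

Second

W/L table (W = player to move can force a win):
i:   0  1  2  3  4  5  6  7  8  9 10 11 12
     L  W  L  W  W  L  W  L  W  W  L  W  L
Position 12 is L, so the second player wins.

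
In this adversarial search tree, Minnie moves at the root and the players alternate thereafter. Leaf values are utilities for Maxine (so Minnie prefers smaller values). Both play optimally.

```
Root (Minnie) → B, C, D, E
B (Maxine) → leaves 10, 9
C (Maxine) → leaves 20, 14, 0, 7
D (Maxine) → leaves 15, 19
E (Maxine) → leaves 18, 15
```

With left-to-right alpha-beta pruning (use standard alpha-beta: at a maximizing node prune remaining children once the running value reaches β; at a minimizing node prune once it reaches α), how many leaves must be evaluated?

5

B [α=-∞,β=+∞]: v=10
C [α=-∞,β=10]: v=20 after child 1 ≥ β → β-cutoff, skip 3
D [α=-∞,β=10]: v=15 after child 1 ≥ β → β-cutoff, skip 1
E [α=-∞,β=10]: v=18 after child 1 ≥ β → β-cutoff, skip 1
Root [α=-∞,β=+∞]: v=10
Leaves evaluated: 5 of 10.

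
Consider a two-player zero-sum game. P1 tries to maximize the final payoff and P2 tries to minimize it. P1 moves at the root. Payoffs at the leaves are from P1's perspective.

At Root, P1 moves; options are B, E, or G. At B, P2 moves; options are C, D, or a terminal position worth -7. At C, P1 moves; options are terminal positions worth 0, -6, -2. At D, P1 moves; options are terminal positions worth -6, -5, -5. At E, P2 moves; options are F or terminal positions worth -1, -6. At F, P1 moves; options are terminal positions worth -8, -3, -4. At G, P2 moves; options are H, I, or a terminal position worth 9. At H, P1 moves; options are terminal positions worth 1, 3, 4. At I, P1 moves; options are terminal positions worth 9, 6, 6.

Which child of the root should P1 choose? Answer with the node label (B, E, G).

C (P1): max(0, -6, -2) = 0
D (P1): max(-6, -5, -5) = -5
B (P2): min(0, -5, -7) = -7
F (P1): max(-8, -3, -4) = -3
E (P2): min(-3, -1, -6) = -6
H (P1): max(1, 3, 4) = 4
I (P1): max(9, 6, 6) = 9
G (P2): min(4, 9, 9) = 4
Root (P1): max(-7, -6, 4) = 4
P1 picks the child with the highest value: G (value 4).

G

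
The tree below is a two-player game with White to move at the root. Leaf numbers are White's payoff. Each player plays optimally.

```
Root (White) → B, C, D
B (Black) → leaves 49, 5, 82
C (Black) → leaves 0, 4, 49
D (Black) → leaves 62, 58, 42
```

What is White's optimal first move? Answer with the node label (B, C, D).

D

B (Black): min(49, 5, 82) = 5
C (Black): min(0, 4, 49) = 0
D (Black): min(62, 58, 42) = 42
Root (White): max(5, 0, 42) = 42
White picks the child with the highest value: D (value 42).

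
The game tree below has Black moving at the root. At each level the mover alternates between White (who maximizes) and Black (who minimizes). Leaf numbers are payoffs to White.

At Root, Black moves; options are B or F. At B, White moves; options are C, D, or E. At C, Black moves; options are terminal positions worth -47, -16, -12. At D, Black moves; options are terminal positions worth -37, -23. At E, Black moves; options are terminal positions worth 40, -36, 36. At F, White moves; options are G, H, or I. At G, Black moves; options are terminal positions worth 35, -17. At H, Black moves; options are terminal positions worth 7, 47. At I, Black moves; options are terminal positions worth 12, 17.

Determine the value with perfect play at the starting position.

C (Black): min(-47, -16, -12) = -47
D (Black): min(-37, -23) = -37
E (Black): min(40, -36, 36) = -36
B (White): max(-47, -37, -36) = -36
G (Black): min(35, -17) = -17
H (Black): min(7, 47) = 7
I (Black): min(12, 17) = 12
F (White): max(-17, 7, 12) = 12
Root (Black): min(-36, 12) = -36

-36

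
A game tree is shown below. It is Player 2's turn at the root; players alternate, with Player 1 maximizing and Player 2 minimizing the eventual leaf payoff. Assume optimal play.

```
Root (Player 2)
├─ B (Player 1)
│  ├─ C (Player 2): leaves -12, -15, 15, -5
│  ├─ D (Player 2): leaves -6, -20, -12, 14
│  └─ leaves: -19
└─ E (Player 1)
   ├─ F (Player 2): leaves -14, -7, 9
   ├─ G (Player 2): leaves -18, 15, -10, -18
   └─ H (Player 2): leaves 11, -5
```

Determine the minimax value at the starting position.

-15

C (Player 2): min(-12, -15, 15, -5) = -15
D (Player 2): min(-6, -20, -12, 14) = -20
B (Player 1): max(-15, -20, -19) = -15
F (Player 2): min(-14, -7, 9) = -14
G (Player 2): min(-18, 15, -10, -18) = -18
H (Player 2): min(11, -5) = -5
E (Player 1): max(-14, -18, -5) = -5
Root (Player 2): min(-15, -5) = -15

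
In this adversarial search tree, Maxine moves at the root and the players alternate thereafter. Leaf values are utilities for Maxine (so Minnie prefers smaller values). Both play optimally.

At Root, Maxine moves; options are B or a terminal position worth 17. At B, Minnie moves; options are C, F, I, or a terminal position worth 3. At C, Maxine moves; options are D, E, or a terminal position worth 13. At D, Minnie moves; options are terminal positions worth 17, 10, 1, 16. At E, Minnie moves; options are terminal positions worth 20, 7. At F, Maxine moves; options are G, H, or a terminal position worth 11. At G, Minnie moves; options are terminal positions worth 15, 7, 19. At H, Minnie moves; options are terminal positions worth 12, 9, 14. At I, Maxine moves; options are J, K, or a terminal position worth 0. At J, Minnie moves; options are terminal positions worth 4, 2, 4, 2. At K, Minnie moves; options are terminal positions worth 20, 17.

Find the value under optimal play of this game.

17

D (Minnie): min(17, 10, 1, 16) = 1
E (Minnie): min(20, 7) = 7
C (Maxine): max(1, 7, 13) = 13
G (Minnie): min(15, 7, 19) = 7
H (Minnie): min(12, 9, 14) = 9
F (Maxine): max(7, 9, 11) = 11
J (Minnie): min(4, 2, 4, 2) = 2
K (Minnie): min(20, 17) = 17
I (Maxine): max(2, 17, 0) = 17
B (Minnie): min(13, 11, 17, 3) = 3
Root (Maxine): max(3, 17) = 17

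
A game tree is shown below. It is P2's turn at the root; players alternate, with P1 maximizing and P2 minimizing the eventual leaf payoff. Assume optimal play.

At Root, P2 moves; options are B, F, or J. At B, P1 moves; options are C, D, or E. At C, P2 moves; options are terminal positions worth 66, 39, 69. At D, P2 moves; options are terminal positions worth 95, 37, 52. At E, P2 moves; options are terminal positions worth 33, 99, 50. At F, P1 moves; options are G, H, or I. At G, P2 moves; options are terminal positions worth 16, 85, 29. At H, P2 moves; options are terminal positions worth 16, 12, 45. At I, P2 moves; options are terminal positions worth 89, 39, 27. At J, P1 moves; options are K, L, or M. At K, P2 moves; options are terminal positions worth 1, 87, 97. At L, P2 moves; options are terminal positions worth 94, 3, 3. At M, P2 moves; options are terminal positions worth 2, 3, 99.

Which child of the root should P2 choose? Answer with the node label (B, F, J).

C (P2): min(66, 39, 69) = 39
D (P2): min(95, 37, 52) = 37
E (P2): min(33, 99, 50) = 33
B (P1): max(39, 37, 33) = 39
G (P2): min(16, 85, 29) = 16
H (P2): min(16, 12, 45) = 12
I (P2): min(89, 39, 27) = 27
F (P1): max(16, 12, 27) = 27
K (P2): min(1, 87, 97) = 1
L (P2): min(94, 3, 3) = 3
M (P2): min(2, 3, 99) = 2
J (P1): max(1, 3, 2) = 3
Root (P2): min(39, 27, 3) = 3
P2 picks the child with the lowest value: J (value 3).

J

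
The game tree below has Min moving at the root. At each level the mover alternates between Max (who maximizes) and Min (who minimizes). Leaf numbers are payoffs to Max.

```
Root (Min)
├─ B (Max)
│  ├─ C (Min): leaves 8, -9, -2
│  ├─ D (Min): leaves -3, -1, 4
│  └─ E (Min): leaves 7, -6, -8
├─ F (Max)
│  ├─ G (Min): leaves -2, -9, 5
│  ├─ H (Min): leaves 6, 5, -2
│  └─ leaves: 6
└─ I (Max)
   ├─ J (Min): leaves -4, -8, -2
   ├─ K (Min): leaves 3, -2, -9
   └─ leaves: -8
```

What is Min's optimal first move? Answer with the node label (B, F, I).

C (Min): min(8, -9, -2) = -9
D (Min): min(-3, -1, 4) = -3
E (Min): min(7, -6, -8) = -8
B (Max): max(-9, -3, -8) = -3
G (Min): min(-2, -9, 5) = -9
H (Min): min(6, 5, -2) = -2
F (Max): max(-9, -2, 6) = 6
J (Min): min(-4, -8, -2) = -8
K (Min): min(3, -2, -9) = -9
I (Max): max(-8, -9, -8) = -8
Root (Min): min(-3, 6, -8) = -8
Min picks the child with the lowest value: I (value -8).

I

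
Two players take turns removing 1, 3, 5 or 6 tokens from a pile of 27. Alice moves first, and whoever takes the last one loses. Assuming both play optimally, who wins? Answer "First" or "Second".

Second

i:   0  1  2  3  4  5  6  7  8  9 10 11 12 13 14 15 16 17 18 19 20 21 22 23 24 25 26 27
     W  L  W  L  W  L  W  W  W  W  W  W  L  W  L  W  L  W  W  W  W  W  W  L  W  L  W  L
Position 27 is L, so the second player wins.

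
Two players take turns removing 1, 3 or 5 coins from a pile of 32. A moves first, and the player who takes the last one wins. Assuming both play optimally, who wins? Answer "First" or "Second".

Second

Mark each pile size as W (mover wins) or L (mover loses):
i:   0  1  2  3  4  5  6  7  8  9 10 11 12 13 14 15 16 17 18 19 20 21 22 23 24 25 26 27 28 29 30 31 32
     L  W  L  W  L  W  L  W  L  W  L  W  L  W  L  W  L  W  L  W  L  W  L  W  L  W  L  W  L  W  L  W  L
Position 32 is L, so the second player wins.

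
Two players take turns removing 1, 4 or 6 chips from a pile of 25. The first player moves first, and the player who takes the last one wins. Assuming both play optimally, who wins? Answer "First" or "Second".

Compute winning (W) and losing (L) positions by backward induction:
i:   0  1  2  3  4  5  6  7  8  9 10 11 12 13 14 15 16 17 18 19 20 21 22 23 24 25
     L  W  L  W  W  L  W  L  W  W  L  W  L  W  W  L  W  L  W  W  L  W  L  W  W  L
Position 25 is L, so the second player wins.

Second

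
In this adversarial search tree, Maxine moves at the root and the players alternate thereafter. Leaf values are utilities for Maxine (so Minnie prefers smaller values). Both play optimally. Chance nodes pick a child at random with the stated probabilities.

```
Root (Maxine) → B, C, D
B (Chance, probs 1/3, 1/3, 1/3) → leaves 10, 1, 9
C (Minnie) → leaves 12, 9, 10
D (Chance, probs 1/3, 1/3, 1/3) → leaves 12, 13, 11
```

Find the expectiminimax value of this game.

B (Chance): 1/3·10 + 1/3·1 + 1/3·9 = 6.67
C (Minnie): min(12, 9, 10) = 9
D (Chance): 1/3·12 + 1/3·13 + 1/3·11 = 12
Root (Maxine): max(6.67, 9, 12) = 12

12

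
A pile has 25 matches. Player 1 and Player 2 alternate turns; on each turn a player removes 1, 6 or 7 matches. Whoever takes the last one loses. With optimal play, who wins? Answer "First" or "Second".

Second

Positions where the player to move wins (W) vs loses (L):
i:   0  1  2  3  4  5  6  7  8  9 10 11 12 13 14 15 16 17 18 19 20 21 22 23 24 25
     W  L  W  L  W  L  W  W  W  W  W  W  W  L  W  L  W  L  W  W  W  W  W  W  W  L
Position 25 is L, so the second player wins.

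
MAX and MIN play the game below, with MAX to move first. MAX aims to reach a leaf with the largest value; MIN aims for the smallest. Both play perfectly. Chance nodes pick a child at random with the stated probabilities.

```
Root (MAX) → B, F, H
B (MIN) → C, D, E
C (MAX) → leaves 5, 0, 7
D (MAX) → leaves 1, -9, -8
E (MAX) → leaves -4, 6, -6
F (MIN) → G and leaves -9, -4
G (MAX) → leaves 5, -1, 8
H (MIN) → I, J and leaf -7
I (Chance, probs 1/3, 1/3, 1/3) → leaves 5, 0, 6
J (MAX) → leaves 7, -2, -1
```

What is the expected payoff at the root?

1

C (MAX): max(5, 0, 7) = 7
D (MAX): max(1, -9, -8) = 1
E (MAX): max(-4, 6, -6) = 6
B (MIN): min(7, 1, 6) = 1
G (MAX): max(5, -1, 8) = 8
F (MIN): min(8, -9, -4) = -9
I (Chance): 1/3·5 + 1/3·0 + 1/3·6 = 3.67
J (MAX): max(7, -2, -1) = 7
H (MIN): min(3.67, 7, -7) = -7
Root (MAX): max(1, -9, -7) = 1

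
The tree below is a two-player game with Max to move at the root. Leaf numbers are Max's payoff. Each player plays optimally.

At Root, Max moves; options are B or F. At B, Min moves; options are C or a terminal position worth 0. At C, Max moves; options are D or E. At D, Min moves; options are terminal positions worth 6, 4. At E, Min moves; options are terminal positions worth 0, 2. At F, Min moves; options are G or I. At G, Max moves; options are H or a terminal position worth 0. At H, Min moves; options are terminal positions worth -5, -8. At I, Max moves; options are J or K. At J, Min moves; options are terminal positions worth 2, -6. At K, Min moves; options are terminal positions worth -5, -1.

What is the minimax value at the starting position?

0

D (Min): min(6, 4) = 4
E (Min): min(0, 2) = 0
C (Max): max(4, 0) = 4
B (Min): min(4, 0) = 0
H (Min): min(-5, -8) = -8
G (Max): max(-8, 0) = 0
J (Min): min(2, -6) = -6
K (Min): min(-5, -1) = -5
I (Max): max(-6, -5) = -5
F (Min): min(0, -5) = -5
Root (Max): max(0, -5) = 0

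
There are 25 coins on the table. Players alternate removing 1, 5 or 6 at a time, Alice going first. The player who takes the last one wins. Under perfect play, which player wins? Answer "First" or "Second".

Compute winning (W) and losing (L) positions by backward induction:
i:   0  1  2  3  4  5  6  7  8  9 10 11 12 13 14 15 16 17 18 19 20 21 22 23 24 25
     L  W  L  W  L  W  W  W  W  W  W  L  W  L  W  L  W  W  W  W  W  W  L  W  L  W
Position 25 is W, so the first player wins.

First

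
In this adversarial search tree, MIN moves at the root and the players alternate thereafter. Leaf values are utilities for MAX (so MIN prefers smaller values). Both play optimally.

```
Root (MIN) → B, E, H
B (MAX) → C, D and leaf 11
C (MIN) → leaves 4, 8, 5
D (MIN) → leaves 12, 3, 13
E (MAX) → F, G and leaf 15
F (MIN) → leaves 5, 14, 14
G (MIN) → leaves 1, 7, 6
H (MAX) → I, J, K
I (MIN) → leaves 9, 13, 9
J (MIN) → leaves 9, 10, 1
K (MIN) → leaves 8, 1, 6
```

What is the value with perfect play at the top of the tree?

C (MIN): min(4, 8, 5) = 4
D (MIN): min(12, 3, 13) = 3
B (MAX): max(4, 3, 11) = 11
F (MIN): min(5, 14, 14) = 5
G (MIN): min(1, 7, 6) = 1
E (MAX): max(5, 1, 15) = 15
I (MIN): min(9, 13, 9) = 9
J (MIN): min(9, 10, 1) = 1
K (MIN): min(8, 1, 6) = 1
H (MAX): max(9, 1, 1) = 9
Root (MIN): min(11, 15, 9) = 9

9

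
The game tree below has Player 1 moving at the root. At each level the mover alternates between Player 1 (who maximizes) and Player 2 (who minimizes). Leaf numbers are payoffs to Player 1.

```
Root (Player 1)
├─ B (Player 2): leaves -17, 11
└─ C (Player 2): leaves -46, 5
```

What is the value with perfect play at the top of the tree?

B (Player 2): min(-17, 11) = -17
C (Player 2): min(-46, 5) = -46
Root (Player 1): max(-17, -46) = -17

-17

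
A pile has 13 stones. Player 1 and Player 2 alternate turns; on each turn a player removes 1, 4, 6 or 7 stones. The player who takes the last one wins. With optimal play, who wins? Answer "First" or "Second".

Second

Compute winning (W) and losing (L) positions by backward induction:
i:   0  1  2  3  4  5  6  7  8  9 10 11 12 13
     L  W  L  W  W  L  W  W  W  W  L  W  W  L
Position 13 is L, so the second player wins.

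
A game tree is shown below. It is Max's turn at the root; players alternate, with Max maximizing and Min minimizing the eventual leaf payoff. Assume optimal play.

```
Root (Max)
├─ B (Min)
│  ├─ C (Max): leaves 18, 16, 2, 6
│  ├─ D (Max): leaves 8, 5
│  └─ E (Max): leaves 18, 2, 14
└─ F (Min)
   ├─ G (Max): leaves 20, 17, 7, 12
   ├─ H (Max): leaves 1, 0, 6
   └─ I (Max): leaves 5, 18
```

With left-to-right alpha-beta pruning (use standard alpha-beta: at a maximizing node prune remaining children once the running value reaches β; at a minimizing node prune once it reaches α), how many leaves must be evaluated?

14

C [α=-∞,β=+∞]: v=18
D [α=-∞,β=18]: v=8
E [α=-∞,β=8]: v=18 after child 1 ≥ β → β-cutoff, skip 2
B [α=-∞,β=+∞]: v=8
G [α=8,β=+∞]: v=20
H [α=8,β=20]: v=6
F [α=8,β=+∞]: v=6 after child 2 ≤ α → α-cutoff, skip 1
Root [α=-∞,β=+∞]: v=8
Leaves evaluated: 14 of 18.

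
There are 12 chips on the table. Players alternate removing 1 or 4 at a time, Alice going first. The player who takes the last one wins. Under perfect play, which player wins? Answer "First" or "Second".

i:   0  1  2  3  4  5  6  7  8  9 10 11 12
     L  W  L  W  W  L  W  L  W  W  L  W  L
Position 12 is L, so the second player wins.

Second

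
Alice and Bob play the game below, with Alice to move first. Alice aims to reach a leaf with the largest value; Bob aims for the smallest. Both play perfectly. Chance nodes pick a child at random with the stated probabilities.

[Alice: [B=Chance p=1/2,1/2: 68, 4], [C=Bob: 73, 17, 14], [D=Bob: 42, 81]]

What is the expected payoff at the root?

42

B (Chance): 1/2·68 + 1/2·4 = 36
C (Bob): min(73, 17, 14) = 14
D (Bob): min(42, 81) = 42
Root (Alice): max(36, 14, 42) = 42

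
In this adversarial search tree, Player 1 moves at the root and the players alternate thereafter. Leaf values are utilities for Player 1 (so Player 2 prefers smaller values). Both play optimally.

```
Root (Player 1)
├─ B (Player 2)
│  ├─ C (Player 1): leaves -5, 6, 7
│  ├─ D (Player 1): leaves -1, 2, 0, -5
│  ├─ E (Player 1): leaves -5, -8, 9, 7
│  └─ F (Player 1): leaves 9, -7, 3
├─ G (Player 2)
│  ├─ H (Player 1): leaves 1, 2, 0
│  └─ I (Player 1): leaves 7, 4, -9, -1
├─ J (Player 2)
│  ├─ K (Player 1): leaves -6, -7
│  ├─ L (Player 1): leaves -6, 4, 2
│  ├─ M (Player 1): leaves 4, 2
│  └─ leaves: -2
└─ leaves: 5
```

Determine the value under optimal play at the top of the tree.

5

C (Player 1): max(-5, 6, 7) = 7
D (Player 1): max(-1, 2, 0, -5) = 2
E (Player 1): max(-5, -8, 9, 7) = 9
F (Player 1): max(9, -7, 3) = 9
B (Player 2): min(7, 2, 9, 9) = 2
H (Player 1): max(1, 2, 0) = 2
I (Player 1): max(7, 4, -9, -1) = 7
G (Player 2): min(2, 7) = 2
K (Player 1): max(-6, -7) = -6
L (Player 1): max(-6, 4, 2) = 4
M (Player 1): max(4, 2) = 4
J (Player 2): min(-6, 4, 4, -2) = -6
Root (Player 1): max(2, 2, -6, 5) = 5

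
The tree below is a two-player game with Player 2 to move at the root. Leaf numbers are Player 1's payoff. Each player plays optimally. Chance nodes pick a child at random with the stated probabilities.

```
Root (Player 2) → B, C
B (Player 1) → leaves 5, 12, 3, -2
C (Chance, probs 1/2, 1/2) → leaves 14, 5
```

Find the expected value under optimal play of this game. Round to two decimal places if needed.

9.5

B (Player 1): max(5, 12, 3, -2) = 12
C (Chance): 1/2·14 + 1/2·5 = 9.5
Root (Player 2): min(12, 9.5) = 9.5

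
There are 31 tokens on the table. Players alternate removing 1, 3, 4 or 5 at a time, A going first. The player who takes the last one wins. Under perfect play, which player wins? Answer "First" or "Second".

i:   0  1  2  3  4  5  6  7  8  9 10 11 12 13 14 15 16 17 18 19 20 21 22 23 24 25 26 27 28 29 30 31
     L  W  L  W  W  W  W  W  L  W  L  W  W  W  W  W  L  W  L  W  W  W  W  W  L  W  L  W  W  W  W  W
Position 31 is W, so the first player wins.

First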